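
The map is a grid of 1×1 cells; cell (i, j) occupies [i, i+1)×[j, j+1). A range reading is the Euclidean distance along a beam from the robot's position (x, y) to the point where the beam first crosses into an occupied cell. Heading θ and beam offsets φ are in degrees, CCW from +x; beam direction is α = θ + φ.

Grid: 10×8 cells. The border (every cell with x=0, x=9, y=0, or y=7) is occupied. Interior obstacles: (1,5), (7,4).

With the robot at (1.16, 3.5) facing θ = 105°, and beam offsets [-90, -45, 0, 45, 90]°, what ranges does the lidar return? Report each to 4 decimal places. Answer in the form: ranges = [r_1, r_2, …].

beam 1: φ=-90°, α=15°
  d=(0.9659,0.2588)  start (1,3)  tX=0.8696 tY=1.9319  stride 1/|dx|=1.0353 1/|dy|=3.8637
    cross x-line → (2,3), t=0.8696
    cross x-line → (3,3), t=1.9049
    cross y-line → (3,4), t=1.9319
    cross x-line → (4,4), t=2.9402
    cross x-line → (5,4), t=3.9755
    cross x-line → (6,4), t=5.0107
    cross y-line → (6,5), t=5.7956
    cross x-line → (7,5), t=6.0460
    cross x-line → (8,5), t=7.0813
    cross x-line → (9,5), t=8.1166 (wall)
  → r_1 = 8.1166
beam 2: φ=-45°, α=60°
  d=(0.5000,0.8660)  start (1,3)  tX=1.6800 tY=0.5774  stride 1/|dx|=2.0000 1/|dy|=1.1547
    cross y-line → (1,4), t=0.5774
    cross x-line → (2,4), t=1.6800
    cross y-line → (2,5), t=1.7321
    cross y-line → (2,6), t=2.8868
    cross x-line → (3,6), t=3.6800
    cross y-line → (3,7), t=4.0415 (wall)
  → r_2 = 4.0415
beam 3: φ=0°, α=105°
  d=(-0.2588,0.9659)  start (1,3)  tX=0.6182 tY=0.5176  stride 1/|dx|=3.8637 1/|dy|=1.0353
    cross y-line → (1,4), t=0.5176
    cross x-line → (0,4), t=0.6182 (wall)
  → r_3 = 0.6182
beam 4: φ=45°, α=150°
  d=(-0.8660,0.5000)  start (1,3)  tX=0.1848 tY=1.0000  stride 1/|dx|=1.1547 1/|dy|=2.0000
    cross x-line → (0,3), t=0.1848 (wall)
  → r_4 = 0.1848
beam 5: φ=90°, α=195°
  d=(-0.9659,-0.2588)  start (1,3)  tX=0.1656 tY=1.9319  stride 1/|dx|=1.0353 1/|dy|=3.8637
    cross x-line → (0,3), t=0.1656 (wall)
  → r_5 = 0.1656

ranges = [8.1166, 4.0415, 0.6182, 0.1848, 0.1656]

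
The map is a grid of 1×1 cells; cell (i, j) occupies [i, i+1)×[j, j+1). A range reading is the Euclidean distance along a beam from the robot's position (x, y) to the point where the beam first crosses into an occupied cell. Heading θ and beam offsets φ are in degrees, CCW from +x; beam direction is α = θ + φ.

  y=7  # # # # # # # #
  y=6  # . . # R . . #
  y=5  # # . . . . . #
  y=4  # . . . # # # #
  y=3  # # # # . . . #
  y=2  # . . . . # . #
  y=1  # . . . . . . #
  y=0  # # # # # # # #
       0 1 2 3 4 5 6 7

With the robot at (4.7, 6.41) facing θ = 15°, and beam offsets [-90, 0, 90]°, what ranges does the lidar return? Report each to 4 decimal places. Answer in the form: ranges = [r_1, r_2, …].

ranges = [1.4597, 2.2796, 0.6108]

beam 1: φ=-90°, α=285°
  cosα=0.2588 sinα=-0.9659 | (4,6) | tMaxX 1.1591 tMaxY 0.4245 | tΔX 3.8637 tΔY 1.0353
    t=0.4245 [y] (4,5)
    t=1.1591 [x] (5,5)
    t=1.4597 [y] (5,4) — stop
  → r_1 = 1.4597
beam 2: φ=0°, α=15°
  cosα=0.9659 sinα=0.2588 | (4,6) | tMaxX 0.3106 tMaxY 2.2796 | tΔX 1.0353 tΔY 3.8637
    t=0.3106 [x] (5,6)
    t=1.3459 [x] (6,6)
    t=2.2796 [y] (6,7) — stop
  → r_2 = 2.2796
beam 3: φ=90°, α=105°
  cosα=-0.2588 sinα=0.9659 | (4,6) | tMaxX 2.7046 tMaxY 0.6108 | tΔX 3.8637 tΔY 1.0353
    t=0.6108 [y] (4,7) — stop
  → r_3 = 0.6108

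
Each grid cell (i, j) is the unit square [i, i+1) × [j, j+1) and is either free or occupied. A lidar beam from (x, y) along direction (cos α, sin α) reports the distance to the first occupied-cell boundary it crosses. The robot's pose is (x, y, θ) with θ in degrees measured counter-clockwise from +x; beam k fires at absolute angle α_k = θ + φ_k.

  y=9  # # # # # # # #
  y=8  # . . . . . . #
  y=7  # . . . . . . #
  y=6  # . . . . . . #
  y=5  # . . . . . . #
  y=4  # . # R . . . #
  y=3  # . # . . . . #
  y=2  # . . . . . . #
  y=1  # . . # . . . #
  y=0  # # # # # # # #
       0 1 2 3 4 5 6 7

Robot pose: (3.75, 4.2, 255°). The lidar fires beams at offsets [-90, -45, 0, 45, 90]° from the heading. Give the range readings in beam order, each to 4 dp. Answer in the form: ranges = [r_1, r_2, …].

ranges = [0.7765, 0.8660, 2.2776, 3.6950, 3.3646]

beam 1: φ=-90°, α=165°
  d=(-0.9659,0.2588)  start (3,4)  tX=0.7765 tY=3.0910  stride 1/|dx|=1.0353 1/|dy|=3.8637
    cross x-line → (2,4), t=0.7765 (wall)
  → r_1 = 0.7765
beam 2: φ=-45°, α=210°
  d=(-0.8660,-0.5000)  start (3,4)  tX=0.8660 tY=0.4000  stride 1/|dx|=1.1547 1/|dy|=2.0000
    cross y-line → (3,3), t=0.4000
    cross x-line → (2,3), t=0.8660 (wall)
  → r_2 = 0.8660
beam 3: φ=0°, α=255°
  d=(-0.2588,-0.9659)  start (3,4)  tX=2.8978 tY=0.2071  stride 1/|dx|=3.8637 1/|dy|=1.0353
    cross y-line → (3,3), t=0.2071
    cross y-line → (3,2), t=1.2423
    cross y-line → (3,1), t=2.2776 (wall)
  → r_3 = 2.2776
beam 4: φ=45°, α=300°
  d=(0.5000,-0.8660)  start (3,4)  tX=0.5000 tY=0.2309  stride 1/|dx|=2.0000 1/|dy|=1.1547
    cross y-line → (3,3), t=0.2309
    cross x-line → (4,3), t=0.5000
    cross y-line → (4,2), t=1.3856
    cross x-line → (5,2), t=2.5000
    cross y-line → (5,1), t=2.5403
    cross y-line → (5,0), t=3.6950 (wall)
  → r_4 = 3.6950
beam 5: φ=90°, α=345°
  d=(0.9659,-0.2588)  start (3,4)  tX=0.2588 tY=0.7727  stride 1/|dx|=1.0353 1/|dy|=3.8637
    cross x-line → (4,4), t=0.2588
    cross y-line → (4,3), t=0.7727
    cross x-line → (5,3), t=1.2941
    cross x-line → (6,3), t=2.3294
    cross x-line → (7,3), t=3.3646 (wall)
  → r_5 = 3.3646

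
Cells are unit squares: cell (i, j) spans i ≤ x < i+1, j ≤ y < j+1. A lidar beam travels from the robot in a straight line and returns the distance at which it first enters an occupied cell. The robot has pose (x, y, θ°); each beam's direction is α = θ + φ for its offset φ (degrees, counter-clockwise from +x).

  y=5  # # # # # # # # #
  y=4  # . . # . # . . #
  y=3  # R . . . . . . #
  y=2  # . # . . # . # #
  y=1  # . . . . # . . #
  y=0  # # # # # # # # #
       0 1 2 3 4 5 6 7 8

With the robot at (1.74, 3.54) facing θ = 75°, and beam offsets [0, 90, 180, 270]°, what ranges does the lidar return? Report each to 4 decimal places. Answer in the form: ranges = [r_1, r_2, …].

beam 1: φ=0°, α=75°
  cosα=0.2588 sinα=0.9659 | (1,3) | tMaxX 1.0046 tMaxY 0.4762 | tΔX 3.8637 tΔY 1.0353
    t=0.4762 [y] (1,4)
    t=1.0046 [x] (2,4)
    t=1.5115 [y] (2,5) — stop
  → r_1 = 1.5115
beam 2: φ=90°, α=165°
  cosα=-0.9659 sinα=0.2588 | (1,3) | tMaxX 0.7661 tMaxY 1.7773 | tΔX 1.0353 tΔY 3.8637
    t=0.7661 [x] (0,3) — stop
  → r_2 = 0.7661
beam 3: φ=180°, α=255°
  cosα=-0.2588 sinα=-0.9659 | (1,3) | tMaxX 2.8591 tMaxY 0.5590 | tΔX 3.8637 tΔY 1.0353
    t=0.5590 [y] (1,2)
    t=1.5943 [y] (1,1)
    t=2.6296 [y] (1,0) — stop
  → r_3 = 2.6296
beam 4: φ=270°, α=345°
  cosα=0.9659 sinα=-0.2588 | (1,3) | tMaxX 0.2692 tMaxY 2.0864 | tΔX 1.0353 tΔY 3.8637
    t=0.2692 [x] (2,3)
    t=1.3044 [x] (3,3)
    t=2.0864 [y] (3,2)
    t=2.3397 [x] (4,2)
    t=3.3750 [x] (5,2) — stop
  → r_4 = 3.3750

ranges = [1.5115, 0.7661, 2.6296, 3.3750]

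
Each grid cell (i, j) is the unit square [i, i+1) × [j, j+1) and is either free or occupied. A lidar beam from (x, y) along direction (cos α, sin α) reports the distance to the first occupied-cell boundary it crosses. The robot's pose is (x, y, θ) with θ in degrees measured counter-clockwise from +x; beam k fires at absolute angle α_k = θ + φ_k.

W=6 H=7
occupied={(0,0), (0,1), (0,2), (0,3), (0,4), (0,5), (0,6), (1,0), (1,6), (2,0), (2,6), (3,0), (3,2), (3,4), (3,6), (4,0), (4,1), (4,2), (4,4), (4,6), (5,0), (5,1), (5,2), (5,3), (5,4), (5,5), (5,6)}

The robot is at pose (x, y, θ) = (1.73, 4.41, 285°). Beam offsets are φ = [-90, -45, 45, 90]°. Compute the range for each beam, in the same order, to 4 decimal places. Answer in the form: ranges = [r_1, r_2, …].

ranges = [0.7558, 1.4600, 2.8200, 1.3148]

beam 1: φ=-90°, α=195°
  direction (-0.9659, -0.2588); cell (1,4); t to first gridline: x 0.7558, y 1.5841 (then +1.0353 / +3.8637)
    (0,4) via x @ 0.7558  # hit
  → r_1 = 0.7558
beam 2: φ=-45°, α=240°
  direction (-0.5000, -0.8660); cell (1,4); t to first gridline: x 1.4600, y 0.4734 (then +2.0000 / +1.1547)
    (1,3) via y @ 0.4734
    (0,3) via x @ 1.4600  # hit
  → r_2 = 1.4600
beam 3: φ=45°, α=330°
  direction (0.8660, -0.5000); cell (1,4); t to first gridline: x 0.3118, y 0.8200 (then +1.1547 / +2.0000)
    (2,4) via x @ 0.3118
    (2,3) via y @ 0.8200
    (3,3) via x @ 1.4665
    (4,3) via x @ 2.6212
    (4,2) via y @ 2.8200  # hit
  → r_3 = 2.8200
beam 4: φ=90°, α=15°
  direction (0.9659, 0.2588); cell (1,4); t to first gridline: x 0.2795, y 2.2796 (then +1.0353 / +3.8637)
    (2,4) via x @ 0.2795
    (3,4) via x @ 1.3148  # hit
  → r_4 = 1.3148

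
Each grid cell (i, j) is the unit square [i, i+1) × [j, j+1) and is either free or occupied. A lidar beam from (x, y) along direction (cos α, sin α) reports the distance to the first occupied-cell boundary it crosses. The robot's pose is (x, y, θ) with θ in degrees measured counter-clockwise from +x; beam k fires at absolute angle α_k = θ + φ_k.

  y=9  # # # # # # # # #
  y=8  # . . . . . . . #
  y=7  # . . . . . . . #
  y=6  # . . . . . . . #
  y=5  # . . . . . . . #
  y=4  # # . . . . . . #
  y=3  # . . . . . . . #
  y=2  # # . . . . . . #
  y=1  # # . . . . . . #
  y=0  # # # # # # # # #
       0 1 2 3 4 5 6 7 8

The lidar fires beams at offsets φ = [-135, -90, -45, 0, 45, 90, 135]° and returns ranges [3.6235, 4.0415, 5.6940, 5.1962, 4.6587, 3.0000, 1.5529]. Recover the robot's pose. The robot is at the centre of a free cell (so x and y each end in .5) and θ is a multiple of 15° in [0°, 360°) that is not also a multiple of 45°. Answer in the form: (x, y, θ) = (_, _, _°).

(x, y, θ) = (6.5, 5.5, 210°)

Candidates: 53 free-cell centres × 16 headings = 848 poses. Raycast each; keep the one whose scan matches to 4 dp.
  (4.5, 6.5, 345°): beam 1 = 3.0000 ≠ 3.6235 ✗
  (6.5, 8.5, 255°): beam 1 = 0.5774 ≠ 3.6235 ✗
  (1.5, 8.5, 285°): beam 1 = 0.5774 ≠ 3.6235 ✗
  (1.5, 5.5, 330°): beam 1 = 0.5176 ≠ 3.6235 ✗
  …
  (6.5, 5.5, 210°): r_1=3.6235, r_2=4.0415, r_3=5.6940, r_4=5.1962, r_5=4.6587, r_6=3.0000, r_7=1.5529 — all match ✓
Only this pose fits every beam.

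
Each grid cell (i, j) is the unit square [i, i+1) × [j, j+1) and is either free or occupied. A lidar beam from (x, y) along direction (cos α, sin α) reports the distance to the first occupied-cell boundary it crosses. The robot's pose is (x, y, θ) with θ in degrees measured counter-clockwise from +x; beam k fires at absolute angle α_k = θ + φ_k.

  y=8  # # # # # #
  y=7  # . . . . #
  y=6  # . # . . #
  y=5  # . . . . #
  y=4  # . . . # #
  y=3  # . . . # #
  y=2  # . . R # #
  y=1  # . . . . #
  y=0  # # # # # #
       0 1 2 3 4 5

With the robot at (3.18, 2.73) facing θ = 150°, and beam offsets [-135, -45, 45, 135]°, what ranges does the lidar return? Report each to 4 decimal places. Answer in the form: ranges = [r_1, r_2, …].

ranges = [0.8489, 3.3854, 2.2569, 1.7910]

beam 1: φ=-135°, α=15°
  d=(0.9659,0.2588)  start (3,2)  tX=0.8489 tY=1.0432  stride 1/|dx|=1.0353 1/|dy|=3.8637
    cross x-line → (4,2), t=0.8489 (wall)
  → r_1 = 0.8489
beam 2: φ=-45°, α=105°
  d=(-0.2588,0.9659)  start (3,2)  tX=0.6955 tY=0.2795  stride 1/|dx|=3.8637 1/|dy|=1.0353
    cross y-line → (3,3), t=0.2795
    cross x-line → (2,3), t=0.6955
    cross y-line → (2,4), t=1.3148
    cross y-line → (2,5), t=2.3501
    cross y-line → (2,6), t=3.3854 (wall)
  → r_2 = 3.3854
beam 3: φ=45°, α=195°
  d=(-0.9659,-0.2588)  start (3,2)  tX=0.1863 tY=2.8205  stride 1/|dx|=1.0353 1/|dy|=3.8637
    cross x-line → (2,2), t=0.1863
    cross x-line → (1,2), t=1.2216
    cross x-line → (0,2), t=2.2569 (wall)
  → r_3 = 2.2569
beam 4: φ=135°, α=285°
  d=(0.2588,-0.9659)  start (3,2)  tX=3.1682 tY=0.7558  stride 1/|dx|=3.8637 1/|dy|=1.0353
    cross y-line → (3,1), t=0.7558
    cross y-line → (3,0), t=1.7910 (wall)
  → r_4 = 1.7910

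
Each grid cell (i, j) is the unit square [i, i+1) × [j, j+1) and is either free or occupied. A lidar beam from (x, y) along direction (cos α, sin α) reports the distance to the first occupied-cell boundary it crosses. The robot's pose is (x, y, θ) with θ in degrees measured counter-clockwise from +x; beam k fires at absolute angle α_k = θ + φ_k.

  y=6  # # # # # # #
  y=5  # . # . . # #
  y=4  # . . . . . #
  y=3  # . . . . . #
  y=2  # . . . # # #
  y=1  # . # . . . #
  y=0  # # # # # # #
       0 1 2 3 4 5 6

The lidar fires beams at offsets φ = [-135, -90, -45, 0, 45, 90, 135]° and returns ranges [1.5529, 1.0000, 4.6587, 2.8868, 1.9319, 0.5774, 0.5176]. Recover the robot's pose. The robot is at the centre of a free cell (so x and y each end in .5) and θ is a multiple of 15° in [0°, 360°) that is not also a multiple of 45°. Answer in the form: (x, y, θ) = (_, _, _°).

(x, y, θ) = (1.5, 2.5, 60°)

Enumerate (i+0.5, j+0.5, θ) over the 20 free cells and 16 admissible headings. For each, cast all 7 beams and compare to the given ranges.
  (3.5, 2.5, 60°): beam 2 = 0.5774 ≠ 1.0000 ✗
  (4.5, 3.5, 345°): beam 1 = 4.0415 ≠ 1.5529 ✗
  (2.5, 3.5, 75°): beam 1 = 2.8868 ≠ 1.5529 ✗
  (1.5, 5.5, 105°): beam 1 = 0.5774 ≠ 1.5529 ✗
  …
  (1.5, 2.5, 60°): r_1=1.5529, r_2=1.0000, r_3=4.6587, r_4=2.8868, r_5=1.9319, r_6=0.5774, r_7=0.5176 — all match ✓
No second candidate reproduces the full scan.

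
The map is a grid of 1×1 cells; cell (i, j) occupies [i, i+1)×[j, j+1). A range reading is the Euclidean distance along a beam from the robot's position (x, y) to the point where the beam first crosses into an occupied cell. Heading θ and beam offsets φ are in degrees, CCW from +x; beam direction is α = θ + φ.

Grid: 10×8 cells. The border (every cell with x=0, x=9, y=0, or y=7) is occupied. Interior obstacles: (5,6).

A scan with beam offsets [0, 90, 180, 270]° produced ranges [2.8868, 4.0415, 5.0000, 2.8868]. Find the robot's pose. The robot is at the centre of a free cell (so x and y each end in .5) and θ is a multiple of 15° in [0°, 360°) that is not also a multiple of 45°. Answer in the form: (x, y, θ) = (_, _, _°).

(x, y, θ) = (3.5, 4.5, 210°)

Candidates: 47 free-cell centres × 16 headings = 752 poses. Raycast each; keep the one whose scan matches to 4 dp.
  (8.5, 2.5, 165°): beam 1 = 7.7646 ≠ 2.8868 ✗
  (4.5, 5.5, 210°): beam 1 = 4.0415 ≠ 2.8868 ✗
  (5.5, 1.5, 345°): beam 1 = 1.9319 ≠ 2.8868 ✗
  …
  (3.5, 4.5, 210°): r_1=2.8868, r_2=4.0415, r_3=5.0000, r_4=2.8868 — all match ✓
Only this pose fits every beam.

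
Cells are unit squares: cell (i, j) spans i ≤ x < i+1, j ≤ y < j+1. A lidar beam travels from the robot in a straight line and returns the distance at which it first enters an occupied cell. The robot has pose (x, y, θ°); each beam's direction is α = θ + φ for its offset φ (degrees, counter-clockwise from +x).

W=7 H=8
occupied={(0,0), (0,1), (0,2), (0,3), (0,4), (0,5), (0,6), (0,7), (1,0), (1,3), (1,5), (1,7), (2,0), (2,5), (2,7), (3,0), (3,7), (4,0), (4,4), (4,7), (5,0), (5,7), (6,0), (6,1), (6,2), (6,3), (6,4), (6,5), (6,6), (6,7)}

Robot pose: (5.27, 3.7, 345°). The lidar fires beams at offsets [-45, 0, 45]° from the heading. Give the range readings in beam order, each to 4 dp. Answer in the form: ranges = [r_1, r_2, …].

beam 1: φ=-45°, α=300°
  d=(0.5000,-0.8660)  start (5,3)  tX=1.4600 tY=0.8083  stride 1/|dx|=2.0000 1/|dy|=1.1547
    cross y-line → (5,2), t=0.8083
    cross x-line → (6,2), t=1.4600 (wall)
  → r_1 = 1.4600
beam 2: φ=0°, α=345°
  d=(0.9659,-0.2588)  start (5,3)  tX=0.7558 tY=2.7046  stride 1/|dx|=1.0353 1/|dy|=3.8637
    cross x-line → (6,3), t=0.7558 (wall)
  → r_2 = 0.7558
beam 3: φ=45°, α=30°
  d=(0.8660,0.5000)  start (5,3)  tX=0.8429 tY=0.6000  stride 1/|dx|=1.1547 1/|dy|=2.0000
    cross y-line → (5,4), t=0.6000
    cross x-line → (6,4), t=0.8429 (wall)
  → r_3 = 0.8429

ranges = [1.4600, 0.7558, 0.8429]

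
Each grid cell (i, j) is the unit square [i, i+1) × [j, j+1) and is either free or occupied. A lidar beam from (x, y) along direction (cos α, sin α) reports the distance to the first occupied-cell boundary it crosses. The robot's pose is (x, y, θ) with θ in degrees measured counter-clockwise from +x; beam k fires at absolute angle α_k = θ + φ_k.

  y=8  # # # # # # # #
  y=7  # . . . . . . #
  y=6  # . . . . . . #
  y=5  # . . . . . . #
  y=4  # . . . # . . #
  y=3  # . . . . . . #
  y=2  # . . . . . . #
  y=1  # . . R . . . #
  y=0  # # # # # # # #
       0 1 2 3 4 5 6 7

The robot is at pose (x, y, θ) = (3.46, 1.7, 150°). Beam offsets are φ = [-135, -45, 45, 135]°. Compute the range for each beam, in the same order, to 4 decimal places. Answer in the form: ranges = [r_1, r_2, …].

ranges = [3.6649, 6.5222, 2.5468, 0.7247]

beam 1: φ=-135°, α=15°
  cosα=0.9659 sinα=0.2588 | (3,1) | tMaxX 0.5590 tMaxY 1.1591 | tΔX 1.0353 tΔY 3.8637
    t=0.5590 [x] (4,1)
    t=1.1591 [y] (4,2)
    t=1.5943 [x] (5,2)
    t=2.6296 [x] (6,2)
    t=3.6649 [x] (7,2) — stop
  → r_1 = 3.6649
beam 2: φ=-45°, α=105°
  cosα=-0.2588 sinα=0.9659 | (3,1) | tMaxX 1.7773 tMaxY 0.3106 | tΔX 3.8637 tΔY 1.0353
    t=0.3106 [y] (3,2)
    t=1.3459 [y] (3,3)
    t=1.7773 [x] (2,3)
    t=2.3811 [y] (2,4)
    t=3.4164 [y] (2,5)
    t=4.4517 [y] (2,6)
    t=5.4870 [y] (2,7)
    t=5.6410 [x] (1,7)
    t=6.5222 [y] (1,8) — stop
  → r_2 = 6.5222
beam 3: φ=45°, α=195°
  cosα=-0.9659 sinα=-0.2588 | (3,1) | tMaxX 0.4762 tMaxY 2.7046 | tΔX 1.0353 tΔY 3.8637
    t=0.4762 [x] (2,1)
    t=1.5115 [x] (1,1)
    t=2.5468 [x] (0,1) — stop
  → r_3 = 2.5468
beam 4: φ=135°, α=285°
  cosα=0.2588 sinα=-0.9659 | (3,1) | tMaxX 2.0864 tMaxY 0.7247 | tΔX 3.8637 tΔY 1.0353
    t=0.7247 [y] (3,0) — stop
  → r_4 = 0.7247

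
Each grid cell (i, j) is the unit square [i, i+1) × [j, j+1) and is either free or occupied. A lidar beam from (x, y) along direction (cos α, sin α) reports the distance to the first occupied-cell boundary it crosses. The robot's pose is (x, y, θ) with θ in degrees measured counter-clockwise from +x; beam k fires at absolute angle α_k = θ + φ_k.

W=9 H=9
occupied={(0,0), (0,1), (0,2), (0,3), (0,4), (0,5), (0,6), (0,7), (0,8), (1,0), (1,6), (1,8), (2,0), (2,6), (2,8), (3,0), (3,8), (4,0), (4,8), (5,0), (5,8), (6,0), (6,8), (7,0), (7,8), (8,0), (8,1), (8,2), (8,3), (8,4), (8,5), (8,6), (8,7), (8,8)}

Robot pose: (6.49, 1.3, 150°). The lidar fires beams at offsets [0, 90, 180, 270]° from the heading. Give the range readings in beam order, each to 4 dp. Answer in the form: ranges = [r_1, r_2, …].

beam 1: φ=0°, α=150°
  cosα=-0.8660 sinα=0.5000 | (6,1) | tMaxX 0.5658 tMaxY 1.4000 | tΔX 1.1547 tΔY 2.0000
    t=0.5658 [x] (5,1)
    t=1.4000 [y] (5,2)
    t=1.7205 [x] (4,2)
    t=2.8752 [x] (3,2)
    t=3.4000 [y] (3,3)
    t=4.0299 [x] (2,3)
    t=5.1846 [x] (1,3)
    t=5.4000 [y] (1,4)
    t=6.3393 [x] (0,4) — stop
  → r_1 = 6.3393
beam 2: φ=90°, α=240°
  cosα=-0.5000 sinα=-0.8660 | (6,1) | tMaxX 0.9800 tMaxY 0.3464 | tΔX 2.0000 tΔY 1.1547
    t=0.3464 [y] (6,0) — stop
  → r_2 = 0.3464
beam 3: φ=180°, α=330°
  cosα=0.8660 sinα=-0.5000 | (6,1) | tMaxX 0.5889 tMaxY 0.6000 | tΔX 1.1547 tΔY 2.0000
    t=0.5889 [x] (7,1)
    t=0.6000 [y] (7,0) — stop
  → r_3 = 0.6000
beam 4: φ=270°, α=60°
  cosα=0.5000 sinα=0.8660 | (6,1) | tMaxX 1.0200 tMaxY 0.8083 | tΔX 2.0000 tΔY 1.1547
    t=0.8083 [y] (6,2)
    t=1.0200 [x] (7,2)
    t=1.9630 [y] (7,3)
    t=3.0200 [x] (8,3) — stop
  → r_4 = 3.0200

ranges = [6.3393, 0.3464, 0.6000, 3.0200]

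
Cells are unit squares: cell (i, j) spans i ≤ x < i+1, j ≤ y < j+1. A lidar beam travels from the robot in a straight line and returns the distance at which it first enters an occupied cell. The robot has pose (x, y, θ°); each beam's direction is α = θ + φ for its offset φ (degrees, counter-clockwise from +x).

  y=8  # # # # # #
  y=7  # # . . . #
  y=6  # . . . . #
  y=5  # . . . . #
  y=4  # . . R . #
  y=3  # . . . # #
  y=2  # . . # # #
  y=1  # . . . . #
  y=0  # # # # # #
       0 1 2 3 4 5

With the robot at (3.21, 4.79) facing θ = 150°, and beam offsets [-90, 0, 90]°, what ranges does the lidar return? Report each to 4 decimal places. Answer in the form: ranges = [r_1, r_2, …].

ranges = [3.5800, 2.5519, 4.3763]

beam 1: φ=-90°, α=60°
  d=(0.5000,0.8660)  start (3,4)  tX=1.5800 tY=0.2425  stride 1/|dx|=2.0000 1/|dy|=1.1547
    cross y-line → (3,5), t=0.2425
    cross y-line → (3,6), t=1.3972
    cross x-line → (4,6), t=1.5800
    cross y-line → (4,7), t=2.5519
    cross x-line → (5,7), t=3.5800 (wall)
  → r_1 = 3.5800
beam 2: φ=0°, α=150°
  d=(-0.8660,0.5000)  start (3,4)  tX=0.2425 tY=0.4200  stride 1/|dx|=1.1547 1/|dy|=2.0000
    cross x-line → (2,4), t=0.2425
    cross y-line → (2,5), t=0.4200
    cross x-line → (1,5), t=1.3972
    cross y-line → (1,6), t=2.4200
    cross x-line → (0,6), t=2.5519 (wall)
  → r_2 = 2.5519
beam 3: φ=90°, α=240°
  d=(-0.5000,-0.8660)  start (3,4)  tX=0.4200 tY=0.9122  stride 1/|dx|=2.0000 1/|dy|=1.1547
    cross x-line → (2,4), t=0.4200
    cross y-line → (2,3), t=0.9122
    cross y-line → (2,2), t=2.0669
    cross x-line → (1,2), t=2.4200
    cross y-line → (1,1), t=3.2216
    cross y-line → (1,0), t=4.3763 (wall)
  → r_3 = 4.3763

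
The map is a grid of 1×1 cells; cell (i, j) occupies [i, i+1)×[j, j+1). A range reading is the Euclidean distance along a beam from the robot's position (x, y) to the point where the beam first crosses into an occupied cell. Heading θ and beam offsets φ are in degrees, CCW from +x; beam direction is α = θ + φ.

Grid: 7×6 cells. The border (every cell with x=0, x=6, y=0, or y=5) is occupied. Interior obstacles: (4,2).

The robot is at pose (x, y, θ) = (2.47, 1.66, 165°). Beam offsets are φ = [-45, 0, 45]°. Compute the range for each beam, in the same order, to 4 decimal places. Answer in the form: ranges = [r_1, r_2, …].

beam 1: φ=-45°, α=120°
  d=(-0.5000,0.8660)  start (2,1)  tX=0.9400 tY=0.3926  stride 1/|dx|=2.0000 1/|dy|=1.1547
    cross y-line → (2,2), t=0.3926
    cross x-line → (1,2), t=0.9400
    cross y-line → (1,3), t=1.5473
    cross y-line → (1,4), t=2.7020
    cross x-line → (0,4), t=2.9400 (wall)
  → r_1 = 2.9400
beam 2: φ=0°, α=165°
  d=(-0.9659,0.2588)  start (2,1)  tX=0.4866 tY=1.3137  stride 1/|dx|=1.0353 1/|dy|=3.8637
    cross x-line → (1,1), t=0.4866
    cross y-line → (1,2), t=1.3137
    cross x-line → (0,2), t=1.5219 (wall)
  → r_2 = 1.5219
beam 3: φ=45°, α=210°
  d=(-0.8660,-0.5000)  start (2,1)  tX=0.5427 tY=1.3200  stride 1/|dx|=1.1547 1/|dy|=2.0000
    cross x-line → (1,1), t=0.5427
    cross y-line → (1,0), t=1.3200 (wall)
  → r_3 = 1.3200

ranges = [2.9400, 1.5219, 1.3200]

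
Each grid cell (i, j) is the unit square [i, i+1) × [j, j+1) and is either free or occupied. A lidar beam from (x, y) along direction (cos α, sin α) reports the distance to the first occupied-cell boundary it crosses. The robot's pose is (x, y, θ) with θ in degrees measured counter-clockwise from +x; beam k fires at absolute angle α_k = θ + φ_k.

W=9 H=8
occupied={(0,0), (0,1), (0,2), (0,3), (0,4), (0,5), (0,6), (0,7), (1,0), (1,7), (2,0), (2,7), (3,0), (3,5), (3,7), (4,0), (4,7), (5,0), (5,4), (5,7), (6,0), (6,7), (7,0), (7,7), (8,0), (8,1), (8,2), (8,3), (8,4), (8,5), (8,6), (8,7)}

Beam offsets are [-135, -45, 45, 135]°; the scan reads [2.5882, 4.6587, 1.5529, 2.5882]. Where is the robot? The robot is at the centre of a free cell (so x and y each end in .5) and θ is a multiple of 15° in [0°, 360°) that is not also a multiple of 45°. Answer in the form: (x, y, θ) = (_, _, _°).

(x, y, θ) = (3.5, 3.5, 30°)

Candidates: 40 free-cell centres × 16 headings = 640 poses. Raycast each; keep the one whose scan matches to 4 dp.
  (6.5, 2.5, 285°): beam 1 = 6.3509 ≠ 2.5882 ✗
  (6.5, 4.5, 240°): beam 2 = 0.5176 ≠ 4.6587 ✗
  (1.5, 6.5, 30°): beam 1 = 1.9319 ≠ 2.5882 ✗
  (4.5, 1.5, 165°): beam 1 = 4.0415 ≠ 2.5882 ✗
  …
  (3.5, 3.5, 30°): r_1=2.5882, r_2=4.6587, r_3=1.5529, r_4=2.5882 — all match ✓
Unique over the lattice → pose = (3.5, 3.5, 30°).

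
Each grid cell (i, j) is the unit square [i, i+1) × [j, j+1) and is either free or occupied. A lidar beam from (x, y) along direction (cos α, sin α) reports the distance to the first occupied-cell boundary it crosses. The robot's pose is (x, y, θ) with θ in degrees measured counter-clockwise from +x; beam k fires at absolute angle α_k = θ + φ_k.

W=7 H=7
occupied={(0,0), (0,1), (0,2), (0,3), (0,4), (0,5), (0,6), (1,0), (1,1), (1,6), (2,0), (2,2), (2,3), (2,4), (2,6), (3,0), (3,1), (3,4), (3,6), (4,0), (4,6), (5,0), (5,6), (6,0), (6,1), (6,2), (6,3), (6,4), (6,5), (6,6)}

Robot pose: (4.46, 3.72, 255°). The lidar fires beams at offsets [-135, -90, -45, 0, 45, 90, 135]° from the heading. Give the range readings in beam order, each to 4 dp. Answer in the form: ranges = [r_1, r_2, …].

ranges = [0.9200, 1.0818, 1.6859, 1.7807, 3.0800, 1.5943, 1.7782]

beam 1: φ=-135°, α=120°
  direction (-0.5000, 0.8660); cell (4,3); t to first gridline: x 0.9200, y 0.3233 (then +2.0000 / +1.1547)
    (4,4) via y @ 0.3233
    (3,4) via x @ 0.9200  # hit
  → r_1 = 0.9200
beam 2: φ=-90°, α=165°
  direction (-0.9659, 0.2588); cell (4,3); t to first gridline: x 0.4762, y 1.0818 (then +1.0353 / +3.8637)
    (3,3) via x @ 0.4762
    (3,4) via y @ 1.0818  # hit
  → r_2 = 1.0818
beam 3: φ=-45°, α=210°
  direction (-0.8660, -0.5000); cell (4,3); t to first gridline: x 0.5312, y 1.4400 (then +1.1547 / +2.0000)
    (3,3) via x @ 0.5312
    (3,2) via y @ 1.4400
    (2,2) via x @ 1.6859  # hit
  → r_3 = 1.6859
beam 4: φ=0°, α=255°
  direction (-0.2588, -0.9659); cell (4,3); t to first gridline: x 1.7773, y 0.7454 (then +3.8637 / +1.0353)
    (4,2) via y @ 0.7454
    (3,2) via x @ 1.7773
    (3,1) via y @ 1.7807  # hit
  → r_4 = 1.7807
beam 5: φ=45°, α=300°
  direction (0.5000, -0.8660); cell (4,3); t to first gridline: x 1.0800, y 0.8314 (then +2.0000 / +1.1547)
    (4,2) via y @ 0.8314
    (5,2) via x @ 1.0800
    (5,1) via y @ 1.9861
    (6,1) via x @ 3.0800  # hit
  → r_5 = 3.0800
beam 6: φ=90°, α=345°
  direction (0.9659, -0.2588); cell (4,3); t to first gridline: x 0.5590, y 2.7819 (then +1.0353 / +3.8637)
    (5,3) via x @ 0.5590
    (6,3) via x @ 1.5943  # hit
  → r_6 = 1.5943
beam 7: φ=135°, α=30°
  direction (0.8660, 0.5000); cell (4,3); t to first gridline: x 0.6235, y 0.5600 (then +1.1547 / +2.0000)
    (4,4) via y @ 0.5600
    (5,4) via x @ 0.6235
    (6,4) via x @ 1.7782  # hit
  → r_7 = 1.7782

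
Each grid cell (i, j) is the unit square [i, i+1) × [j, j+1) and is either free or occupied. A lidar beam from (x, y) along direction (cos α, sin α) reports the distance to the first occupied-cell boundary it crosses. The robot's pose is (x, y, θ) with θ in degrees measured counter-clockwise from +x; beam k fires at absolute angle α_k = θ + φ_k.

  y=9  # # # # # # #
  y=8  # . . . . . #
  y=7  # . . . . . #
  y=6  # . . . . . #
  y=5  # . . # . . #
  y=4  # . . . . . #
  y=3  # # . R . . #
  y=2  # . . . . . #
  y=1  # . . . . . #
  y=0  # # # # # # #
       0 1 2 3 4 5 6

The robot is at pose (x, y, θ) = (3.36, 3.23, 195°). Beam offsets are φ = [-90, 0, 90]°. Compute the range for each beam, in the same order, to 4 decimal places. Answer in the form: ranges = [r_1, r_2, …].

beam 1: φ=-90°, α=105°
  direction (-0.2588, 0.9659); cell (3,3); t to first gridline: x 1.3909, y 0.7972 (then +3.8637 / +1.0353)
    (3,4) via y @ 0.7972
    (2,4) via x @ 1.3909
    (2,5) via y @ 1.8324
    (2,6) via y @ 2.8677
    (2,7) via y @ 3.9030
    (2,8) via y @ 4.9383
    (1,8) via x @ 5.2546
    (1,9) via y @ 5.9735  # hit
  → r_1 = 5.9735
beam 2: φ=0°, α=195°
  direction (-0.9659, -0.2588); cell (3,3); t to first gridline: x 0.3727, y 0.8887 (then +1.0353 / +3.8637)
    (2,3) via x @ 0.3727
    (2,2) via y @ 0.8887
    (1,2) via x @ 1.4080
    (0,2) via x @ 2.4433  # hit
  → r_2 = 2.4433
beam 3: φ=90°, α=285°
  direction (0.2588, -0.9659); cell (3,3); t to first gridline: x 2.4728, y 0.2381 (then +3.8637 / +1.0353)
    (3,2) via y @ 0.2381
    (3,1) via y @ 1.2734
    (3,0) via y @ 2.3087  # hit
  → r_3 = 2.3087

ranges = [5.9735, 2.4433, 2.3087]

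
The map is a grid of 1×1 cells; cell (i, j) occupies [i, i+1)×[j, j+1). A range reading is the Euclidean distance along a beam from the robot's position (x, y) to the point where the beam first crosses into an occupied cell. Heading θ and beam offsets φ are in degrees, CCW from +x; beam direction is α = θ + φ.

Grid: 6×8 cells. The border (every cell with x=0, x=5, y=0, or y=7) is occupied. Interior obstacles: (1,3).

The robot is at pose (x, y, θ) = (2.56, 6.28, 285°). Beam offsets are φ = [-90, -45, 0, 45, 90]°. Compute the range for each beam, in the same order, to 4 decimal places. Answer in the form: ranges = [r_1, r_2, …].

ranges = [1.6150, 2.6327, 5.4663, 2.8175, 2.5261]

beam 1: φ=-90°, α=195°
  cosα=-0.9659 sinα=-0.2588 | (2,6) | tMaxX 0.5798 tMaxY 1.0818 | tΔX 1.0353 tΔY 3.8637
    t=0.5798 [x] (1,6)
    t=1.0818 [y] (1,5)
    t=1.6150 [x] (0,5) — stop
  → r_1 = 1.6150
beam 2: φ=-45°, α=240°
  cosα=-0.5000 sinα=-0.8660 | (2,6) | tMaxX 1.1200 tMaxY 0.3233 | tΔX 2.0000 tΔY 1.1547
    t=0.3233 [y] (2,5)
    t=1.1200 [x] (1,5)
    t=1.4780 [y] (1,4)
    t=2.6327 [y] (1,3) — stop
  → r_2 = 2.6327
beam 3: φ=0°, α=285°
  cosα=0.2588 sinα=-0.9659 | (2,6) | tMaxX 1.7000 tMaxY 0.2899 | tΔX 3.8637 tΔY 1.0353
    t=0.2899 [y] (2,5)
    t=1.3252 [y] (2,4)
    t=1.7000 [x] (3,4)
    t=2.3604 [y] (3,3)
    t=3.3957 [y] (3,2)
    t=4.4310 [y] (3,1)
    t=5.4663 [y] (3,0) — stop
  → r_3 = 5.4663
beam 4: φ=45°, α=330°
  cosα=0.8660 sinα=-0.5000 | (2,6) | tMaxX 0.5081 tMaxY 0.5600 | tΔX 1.1547 tΔY 2.0000
    t=0.5081 [x] (3,6)
    t=0.5600 [y] (3,5)
    t=1.6628 [x] (4,5)
    t=2.5600 [y] (4,4)
    t=2.8175 [x] (5,4) — stop
  → r_4 = 2.8175
beam 5: φ=90°, α=15°
  cosα=0.9659 sinα=0.2588 | (2,6) | tMaxX 0.4555 tMaxY 2.7819 | tΔX 1.0353 tΔY 3.8637
    t=0.4555 [x] (3,6)
    t=1.4908 [x] (4,6)
    t=2.5261 [x] (5,6) — stop
  → r_5 = 2.5261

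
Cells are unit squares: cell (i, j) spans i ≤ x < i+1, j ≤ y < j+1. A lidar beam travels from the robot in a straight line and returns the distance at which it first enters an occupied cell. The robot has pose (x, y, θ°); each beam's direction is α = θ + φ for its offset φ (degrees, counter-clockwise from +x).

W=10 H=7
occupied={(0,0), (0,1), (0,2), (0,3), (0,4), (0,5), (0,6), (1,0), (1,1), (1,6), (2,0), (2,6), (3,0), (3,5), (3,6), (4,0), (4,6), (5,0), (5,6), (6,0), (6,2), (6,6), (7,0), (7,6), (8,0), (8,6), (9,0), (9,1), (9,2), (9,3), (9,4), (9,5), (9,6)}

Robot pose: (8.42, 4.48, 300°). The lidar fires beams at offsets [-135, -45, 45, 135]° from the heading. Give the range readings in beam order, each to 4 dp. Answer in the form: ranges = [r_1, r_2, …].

ranges = [4.5759, 3.6028, 0.6005, 1.5736]

beam 1: φ=-135°, α=165°
  d=(-0.9659,0.2588)  start (8,4)  tX=0.4348 tY=2.0091  stride 1/|dx|=1.0353 1/|dy|=3.8637
    cross x-line → (7,4), t=0.4348
    cross x-line → (6,4), t=1.4701
    cross y-line → (6,5), t=2.0091
    cross x-line → (5,5), t=2.5054
    cross x-line → (4,5), t=3.5406
    cross x-line → (3,5), t=4.5759 (wall)
  → r_1 = 4.5759
beam 2: φ=-45°, α=255°
  d=(-0.2588,-0.9659)  start (8,4)  tX=1.6228 tY=0.4969  stride 1/|dx|=3.8637 1/|dy|=1.0353
    cross y-line → (8,3), t=0.4969
    cross y-line → (8,2), t=1.5322
    cross x-line → (7,2), t=1.6228
    cross y-line → (7,1), t=2.5675
    cross y-line → (7,0), t=3.6028 (wall)
  → r_2 = 3.6028
beam 3: φ=45°, α=345°
  d=(0.9659,-0.2588)  start (8,4)  tX=0.6005 tY=1.8546  stride 1/|dx|=1.0353 1/|dy|=3.8637
    cross x-line → (9,4), t=0.6005 (wall)
  → r_3 = 0.6005
beam 4: φ=135°, α=75°
  d=(0.2588,0.9659)  start (8,4)  tX=2.2409 tY=0.5383  stride 1/|dx|=3.8637 1/|dy|=1.0353
    cross y-line → (8,5), t=0.5383
    cross y-line → (8,6), t=1.5736 (wall)
  → r_4 = 1.5736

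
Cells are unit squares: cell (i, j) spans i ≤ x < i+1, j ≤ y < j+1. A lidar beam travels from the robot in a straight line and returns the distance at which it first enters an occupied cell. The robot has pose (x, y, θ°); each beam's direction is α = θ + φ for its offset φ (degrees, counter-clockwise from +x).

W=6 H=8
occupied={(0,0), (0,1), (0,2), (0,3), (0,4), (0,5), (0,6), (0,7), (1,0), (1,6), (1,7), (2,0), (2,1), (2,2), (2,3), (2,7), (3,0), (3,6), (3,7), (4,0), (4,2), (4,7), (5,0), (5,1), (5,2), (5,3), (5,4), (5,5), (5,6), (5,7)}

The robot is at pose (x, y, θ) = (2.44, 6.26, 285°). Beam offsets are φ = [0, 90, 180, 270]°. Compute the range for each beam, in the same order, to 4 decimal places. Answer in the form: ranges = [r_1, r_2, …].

ranges = [5.4456, 0.5798, 0.7661, 0.4555]

beam 1: φ=0°, α=285°
  dir = (cos 285°, sin 285°) = (0.2588, -0.9659); from cell (2,6)
  next x-line at t=2.1637, next y-line at t=0.2692; Δt_x=3.8637, Δt_y=1.0353
    y: enter (2,5) at t=0.2692
    y: enter (2,4) at t=1.3044
    x: enter (3,4) at t=2.1637
    y: enter (3,3) at t=2.3397
    y: enter (3,2) at t=3.3750
    y: enter (3,1) at t=4.4103
    y: enter (3,0) at t=5.4456 ← occupied
  → r_1 = 5.4456
beam 2: φ=90°, α=15°
  dir = (cos 15°, sin 15°) = (0.9659, 0.2588); from cell (2,6)
  next x-line at t=0.5798, next y-line at t=2.8591; Δt_x=1.0353, Δt_y=3.8637
    x: enter (3,6) at t=0.5798 ← occupied
  → r_2 = 0.5798
beam 3: φ=180°, α=105°
  dir = (cos 105°, sin 105°) = (-0.2588, 0.9659); from cell (2,6)
  next x-line at t=1.7000, next y-line at t=0.7661; Δt_x=3.8637, Δt_y=1.0353
    y: enter (2,7) at t=0.7661 ← occupied
  → r_3 = 0.7661
beam 4: φ=270°, α=195°
  dir = (cos 195°, sin 195°) = (-0.9659, -0.2588); from cell (2,6)
  next x-line at t=0.4555, next y-line at t=1.0046; Δt_x=1.0353, Δt_y=3.8637
    x: enter (1,6) at t=0.4555 ← occupied
  → r_4 = 0.4555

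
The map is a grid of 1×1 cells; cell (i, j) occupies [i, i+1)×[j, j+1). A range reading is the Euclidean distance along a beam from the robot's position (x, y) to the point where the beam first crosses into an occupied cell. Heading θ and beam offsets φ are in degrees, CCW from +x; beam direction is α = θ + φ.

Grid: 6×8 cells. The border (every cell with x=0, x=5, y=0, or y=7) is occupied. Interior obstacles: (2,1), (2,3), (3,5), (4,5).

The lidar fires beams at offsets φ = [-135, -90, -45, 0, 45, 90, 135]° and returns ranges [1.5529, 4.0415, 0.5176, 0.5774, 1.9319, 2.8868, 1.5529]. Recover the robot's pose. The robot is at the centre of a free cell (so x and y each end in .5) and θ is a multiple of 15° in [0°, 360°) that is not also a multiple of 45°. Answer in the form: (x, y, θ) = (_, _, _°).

(x, y, θ) = (3.5, 3.5, 210°)

Enumerate (i+0.5, j+0.5, θ) over the 20 free cells and 16 admissible headings. For each, cast all 7 beams and compare to the given ranges.
  (2.5, 6.5, 210°): beam 1 = 0.5176 ≠ 1.5529 ✗
  (1.5, 2.5, 120°): beam 1 = 3.6235 ≠ 1.5529 ✗
  (1.5, 6.5, 195°): beam 1 = 0.5774 ≠ 1.5529 ✗
  (1.5, 6.5, 240°): beam 1 = 0.5176 ≠ 1.5529 ✗
  (3.5, 6.5, 105°): beam 1 = 1.0000 ≠ 1.5529 ✗
  …
  (3.5, 3.5, 210°): r_1=1.5529, r_2=4.0415, r_3=0.5176, r_4=0.5774, r_5=1.9319, r_6=2.8868, r_7=1.5529 — all match ✓
Unique over the lattice → pose = (3.5, 3.5, 210°).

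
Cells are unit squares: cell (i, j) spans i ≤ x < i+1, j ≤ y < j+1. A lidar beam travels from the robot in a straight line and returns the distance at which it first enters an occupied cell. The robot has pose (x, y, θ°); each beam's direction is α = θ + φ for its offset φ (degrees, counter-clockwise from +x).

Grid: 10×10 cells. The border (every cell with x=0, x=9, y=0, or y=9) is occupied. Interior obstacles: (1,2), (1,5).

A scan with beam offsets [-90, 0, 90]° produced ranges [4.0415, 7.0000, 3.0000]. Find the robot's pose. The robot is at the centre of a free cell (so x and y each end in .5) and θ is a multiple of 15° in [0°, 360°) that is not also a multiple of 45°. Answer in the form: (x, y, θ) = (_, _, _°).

Enumerate (i+0.5, j+0.5, θ) over the 62 free cells and 16 admissible headings. For each, cast all 3 beams and compare to the given ranges.
  (3.5, 5.5, 255°): beam 1 = 1.5529 ≠ 4.0415 ✗
  (6.5, 5.5, 105°): beam 1 = 2.5882 ≠ 4.0415 ✗
  (6.5, 8.5, 345°): beam 1 = 7.7646 ≠ 4.0415 ✗
  (8.5, 5.5, 240°): beam 1 = 7.0000 ≠ 4.0415 ✗
  …
  (5.5, 7.5, 300°): r_1=4.0415, r_2=7.0000, r_3=3.0000 — all match ✓
Unique over the lattice → pose = (5.5, 7.5, 300°).

(x, y, θ) = (5.5, 7.5, 300°)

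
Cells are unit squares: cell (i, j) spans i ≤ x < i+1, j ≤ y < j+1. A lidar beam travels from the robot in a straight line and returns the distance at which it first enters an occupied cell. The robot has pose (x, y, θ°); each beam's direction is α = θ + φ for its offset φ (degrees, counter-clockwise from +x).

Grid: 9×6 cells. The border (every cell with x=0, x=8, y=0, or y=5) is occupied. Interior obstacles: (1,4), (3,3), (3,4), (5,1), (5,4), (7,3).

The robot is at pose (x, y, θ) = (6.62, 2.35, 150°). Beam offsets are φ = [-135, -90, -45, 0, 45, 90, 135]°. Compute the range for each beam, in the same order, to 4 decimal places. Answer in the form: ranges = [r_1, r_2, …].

ranges = [1.4287, 0.7600, 2.3955, 3.0253, 1.3523, 1.2400, 1.3976]

beam 1: φ=-135°, α=15°
  direction (0.9659, 0.2588); cell (6,2); t to first gridline: x 0.3934, y 2.5114 (then +1.0353 / +3.8637)
    (7,2) via x @ 0.3934
    (8,2) via x @ 1.4287  # hit
  → r_1 = 1.4287
beam 2: φ=-90°, α=60°
  direction (0.5000, 0.8660); cell (6,2); t to first gridline: x 0.7600, y 0.7506 (then +2.0000 / +1.1547)
    (6,3) via y @ 0.7506
    (7,3) via x @ 0.7600  # hit
  → r_2 = 0.7600
beam 3: φ=-45°, α=105°
  direction (-0.2588, 0.9659); cell (6,2); t to first gridline: x 2.3955, y 0.6729 (then +3.8637 / +1.0353)
    (6,3) via y @ 0.6729
    (6,4) via y @ 1.7082
    (5,4) via x @ 2.3955  # hit
  → r_3 = 2.3955
beam 4: φ=0°, α=150°
  direction (-0.8660, 0.5000); cell (6,2); t to first gridline: x 0.7159, y 1.3000 (then +1.1547 / +2.0000)
    (5,2) via x @ 0.7159
    (5,3) via y @ 1.3000
    (4,3) via x @ 1.8706
    (3,3) via x @ 3.0253  # hit
  → r_4 = 3.0253
beam 5: φ=45°, α=195°
  direction (-0.9659, -0.2588); cell (6,2); t to first gridline: x 0.6419, y 1.3523 (then +1.0353 / +3.8637)
    (5,2) via x @ 0.6419
    (5,1) via y @ 1.3523  # hit
  → r_5 = 1.3523
beam 6: φ=90°, α=240°
  direction (-0.5000, -0.8660); cell (6,2); t to first gridline: x 1.2400, y 0.4041 (then +2.0000 / +1.1547)
    (6,1) via y @ 0.4041
    (5,1) via x @ 1.2400  # hit
  → r_6 = 1.2400
beam 7: φ=135°, α=285°
  direction (0.2588, -0.9659); cell (6,2); t to first gridline: x 1.4682, y 0.3623 (then +3.8637 / +1.0353)
    (6,1) via y @ 0.3623
    (6,0) via y @ 1.3976  # hit
  → r_7 = 1.3976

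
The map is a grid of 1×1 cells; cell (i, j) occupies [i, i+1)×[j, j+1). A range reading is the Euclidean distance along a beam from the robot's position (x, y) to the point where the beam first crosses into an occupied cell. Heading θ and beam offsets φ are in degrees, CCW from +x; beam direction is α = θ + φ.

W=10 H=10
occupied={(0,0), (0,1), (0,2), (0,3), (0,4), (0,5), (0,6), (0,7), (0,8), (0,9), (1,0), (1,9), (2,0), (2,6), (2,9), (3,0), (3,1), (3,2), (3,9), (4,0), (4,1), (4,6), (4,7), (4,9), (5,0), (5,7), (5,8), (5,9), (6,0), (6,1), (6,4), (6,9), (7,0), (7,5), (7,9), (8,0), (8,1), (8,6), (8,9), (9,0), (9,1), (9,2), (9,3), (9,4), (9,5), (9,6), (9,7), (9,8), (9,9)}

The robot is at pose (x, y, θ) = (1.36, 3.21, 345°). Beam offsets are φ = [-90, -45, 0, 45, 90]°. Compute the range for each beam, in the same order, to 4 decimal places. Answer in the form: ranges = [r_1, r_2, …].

ranges = [1.3909, 2.5519, 1.6979, 8.8219, 2.8884]

beam 1: φ=-90°, α=255°
  direction (-0.2588, -0.9659); cell (1,3); t to first gridline: x 1.3909, y 0.2174 (then +3.8637 / +1.0353)
    (1,2) via y @ 0.2174
    (1,1) via y @ 1.2527
    (0,1) via x @ 1.3909  # hit
  → r_1 = 1.3909
beam 2: φ=-45°, α=300°
  direction (0.5000, -0.8660); cell (1,3); t to first gridline: x 1.2800, y 0.2425 (then +2.0000 / +1.1547)
    (1,2) via y @ 0.2425
    (2,2) via x @ 1.2800
    (2,1) via y @ 1.3972
    (2,0) via y @ 2.5519  # hit
  → r_2 = 2.5519
beam 3: φ=0°, α=345°
  direction (0.9659, -0.2588); cell (1,3); t to first gridline: x 0.6626, y 0.8114 (then +1.0353 / +3.8637)
    (2,3) via x @ 0.6626
    (2,2) via y @ 0.8114
    (3,2) via x @ 1.6979  # hit
  → r_3 = 1.6979
beam 4: φ=45°, α=30°
  direction (0.8660, 0.5000); cell (1,3); t to first gridline: x 0.7390, y 1.5800 (then +1.1547 / +2.0000)
    (2,3) via x @ 0.7390
    (2,4) via y @ 1.5800
    (3,4) via x @ 1.8937
    (4,4) via x @ 3.0484
    (4,5) via y @ 3.5800
    (5,5) via x @ 4.2031
    (6,5) via x @ 5.3578
    (6,6) via y @ 5.5800
    (7,6) via x @ 6.5125
    (7,7) via y @ 7.5800
    (8,7) via x @ 7.6672
    (9,7) via x @ 8.8219  # hit
  → r_4 = 8.8219
beam 5: φ=90°, α=75°
  direction (0.2588, 0.9659); cell (1,3); t to first gridline: x 2.4728, y 0.8179 (then +3.8637 / +1.0353)
    (1,4) via y @ 0.8179
    (1,5) via y @ 1.8531
    (2,5) via x @ 2.4728
    (2,6) via y @ 2.8884  # hit
  → r_5 = 2.8884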